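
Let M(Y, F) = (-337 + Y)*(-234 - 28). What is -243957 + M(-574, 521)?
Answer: -5275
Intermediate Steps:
M(Y, F) = 88294 - 262*Y (M(Y, F) = (-337 + Y)*(-262) = 88294 - 262*Y)
-243957 + M(-574, 521) = -243957 + (88294 - 262*(-574)) = -243957 + (88294 + 150388) = -243957 + 238682 = -5275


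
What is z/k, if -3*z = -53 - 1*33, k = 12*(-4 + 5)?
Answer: 43/18 ≈ 2.3889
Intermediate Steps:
k = 12 (k = 12*1 = 12)
z = 86/3 (z = -(-53 - 1*33)/3 = -(-53 - 33)/3 = -1/3*(-86) = 86/3 ≈ 28.667)
z/k = (86/3)/12 = (1/12)*(86/3) = 43/18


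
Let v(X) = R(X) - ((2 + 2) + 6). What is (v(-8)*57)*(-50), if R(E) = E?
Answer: 51300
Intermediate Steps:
v(X) = -10 + X (v(X) = X - ((2 + 2) + 6) = X - (4 + 6) = X - 1*10 = X - 10 = -10 + X)
(v(-8)*57)*(-50) = ((-10 - 8)*57)*(-50) = -18*57*(-50) = -1026*(-50) = 51300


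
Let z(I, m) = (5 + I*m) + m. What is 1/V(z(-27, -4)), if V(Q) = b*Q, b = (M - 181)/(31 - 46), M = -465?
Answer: 15/70414 ≈ 0.00021303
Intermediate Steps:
b = 646/15 (b = (-465 - 181)/(31 - 46) = -646/(-15) = -646*(-1/15) = 646/15 ≈ 43.067)
z(I, m) = 5 + m + I*m
V(Q) = 646*Q/15
1/V(z(-27, -4)) = 1/(646*(5 - 4 - 27*(-4))/15) = 1/(646*(5 - 4 + 108)/15) = 1/((646/15)*109) = 1/(70414/15) = 15/70414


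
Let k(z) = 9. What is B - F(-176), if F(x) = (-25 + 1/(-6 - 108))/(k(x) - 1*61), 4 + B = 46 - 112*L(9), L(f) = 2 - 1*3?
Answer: 910061/5928 ≈ 153.52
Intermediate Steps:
L(f) = -1 (L(f) = 2 - 3 = -1)
B = 154 (B = -4 + (46 - 112*(-1)) = -4 + (46 + 112) = -4 + 158 = 154)
F(x) = 2851/5928 (F(x) = (-25 + 1/(-6 - 108))/(9 - 1*61) = (-25 + 1/(-114))/(9 - 61) = (-25 - 1/114)/(-52) = -2851/114*(-1/52) = 2851/5928)
B - F(-176) = 154 - 1*2851/5928 = 154 - 2851/5928 = 910061/5928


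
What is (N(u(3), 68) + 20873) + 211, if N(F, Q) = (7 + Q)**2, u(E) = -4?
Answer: 26709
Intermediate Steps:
(N(u(3), 68) + 20873) + 211 = ((7 + 68)**2 + 20873) + 211 = (75**2 + 20873) + 211 = (5625 + 20873) + 211 = 26498 + 211 = 26709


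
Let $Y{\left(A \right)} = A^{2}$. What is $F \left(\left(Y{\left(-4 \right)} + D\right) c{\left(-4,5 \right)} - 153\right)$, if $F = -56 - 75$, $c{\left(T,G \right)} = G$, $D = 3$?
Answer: $7598$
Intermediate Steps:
$F = -131$ ($F = -56 - 75 = -131$)
$F \left(\left(Y{\left(-4 \right)} + D\right) c{\left(-4,5 \right)} - 153\right) = - 131 \left(\left(\left(-4\right)^{2} + 3\right) 5 - 153\right) = - 131 \left(\left(16 + 3\right) 5 - 153\right) = - 131 \left(19 \cdot 5 - 153\right) = - 131 \left(95 - 153\right) = \left(-131\right) \left(-58\right) = 7598$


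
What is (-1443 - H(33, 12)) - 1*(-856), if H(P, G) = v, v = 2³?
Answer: -595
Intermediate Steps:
v = 8
H(P, G) = 8
(-1443 - H(33, 12)) - 1*(-856) = (-1443 - 1*8) - 1*(-856) = (-1443 - 8) + 856 = -1451 + 856 = -595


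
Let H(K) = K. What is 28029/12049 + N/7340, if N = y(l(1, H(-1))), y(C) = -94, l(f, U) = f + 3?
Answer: 102300127/44219830 ≈ 2.3134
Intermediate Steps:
l(f, U) = 3 + f
N = -94
28029/12049 + N/7340 = 28029/12049 - 94/7340 = 28029*(1/12049) - 94*1/7340 = 28029/12049 - 47/3670 = 102300127/44219830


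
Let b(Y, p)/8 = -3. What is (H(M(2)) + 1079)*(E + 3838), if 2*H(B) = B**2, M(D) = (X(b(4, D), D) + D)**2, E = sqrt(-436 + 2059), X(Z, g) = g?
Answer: 4632466 + 1207*sqrt(1623) ≈ 4.6811e+6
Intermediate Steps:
b(Y, p) = -24 (b(Y, p) = 8*(-3) = -24)
E = sqrt(1623) ≈ 40.286
M(D) = 4*D**2 (M(D) = (D + D)**2 = (2*D)**2 = 4*D**2)
H(B) = B**2/2
(H(M(2)) + 1079)*(E + 3838) = ((4*2**2)**2/2 + 1079)*(sqrt(1623) + 3838) = ((4*4)**2/2 + 1079)*(3838 + sqrt(1623)) = ((1/2)*16**2 + 1079)*(3838 + sqrt(1623)) = ((1/2)*256 + 1079)*(3838 + sqrt(1623)) = (128 + 1079)*(3838 + sqrt(1623)) = 1207*(3838 + sqrt(1623)) = 4632466 + 1207*sqrt(1623)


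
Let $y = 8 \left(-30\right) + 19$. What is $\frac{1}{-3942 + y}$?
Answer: $- \frac{1}{4163} \approx -0.00024021$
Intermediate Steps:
$y = -221$ ($y = -240 + 19 = -221$)
$\frac{1}{-3942 + y} = \frac{1}{-3942 - 221} = \frac{1}{-4163} = - \frac{1}{4163}$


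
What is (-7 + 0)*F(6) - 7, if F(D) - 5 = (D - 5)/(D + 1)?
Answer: -43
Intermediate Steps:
F(D) = 5 + (-5 + D)/(1 + D) (F(D) = 5 + (D - 5)/(D + 1) = 5 + (-5 + D)/(1 + D))
(-7 + 0)*F(6) - 7 = (-7 + 0)*(6*6/(1 + 6)) - 7 = -42*6/7 - 7 = -7*36/7 - 7 = -36 - 7 = -43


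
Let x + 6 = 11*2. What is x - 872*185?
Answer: -161304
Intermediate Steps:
x = 16 (x = -6 + 11*2 = -6 + 22 = 16)
x - 872*185 = 16 - 872*185 = 16 - 161320 = -161304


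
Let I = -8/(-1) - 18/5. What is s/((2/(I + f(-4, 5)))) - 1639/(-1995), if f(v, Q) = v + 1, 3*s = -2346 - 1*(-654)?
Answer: -785987/1995 ≈ -393.98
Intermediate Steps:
s = -564 (s = (-2346 - 1*(-654))/3 = (-2346 + 654)/3 = (⅓)*(-1692) = -564)
f(v, Q) = 1 + v
I = 22/5 (I = -8*(-1) - 18*⅕ = 8 - 18/5 = 22/5 ≈ 4.4000)
s/((2/(I + f(-4, 5)))) - 1639/(-1995) = -564/(2/(22/5 + (1 - 4))) - 1639/(-1995) = -564/(2/(22/5 - 3)) - 1639*(-1/1995) = -564/(2/(7/5)) + 1639/1995 = -564/((5/7)*2) + 1639/1995 = -564/10/7 + 1639/1995 = -564*7/10 + 1639/1995 = -1974/5 + 1639/1995 = -785987/1995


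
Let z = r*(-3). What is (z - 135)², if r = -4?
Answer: 15129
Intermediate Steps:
z = 12 (z = -4*(-3) = 12)
(z - 135)² = (12 - 135)² = (-123)² = 15129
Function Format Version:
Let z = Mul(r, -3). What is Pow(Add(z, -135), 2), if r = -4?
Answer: 15129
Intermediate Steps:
z = 12 (z = Mul(-4, -3) = 12)
Pow(Add(z, -135), 2) = Pow(Add(12, -135), 2) = Pow(-123, 2) = 15129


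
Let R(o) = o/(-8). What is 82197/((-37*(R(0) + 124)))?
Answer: -82197/4588 ≈ -17.916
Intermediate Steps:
R(o) = -o/8 (R(o) = o*(-1/8) = -o/8)
82197/((-37*(R(0) + 124))) = 82197/((-37*(-1/8*0 + 124))) = 82197/((-37*(0 + 124))) = 82197/((-37*124)) = 82197/(-4588) = 82197*(-1/4588) = -82197/4588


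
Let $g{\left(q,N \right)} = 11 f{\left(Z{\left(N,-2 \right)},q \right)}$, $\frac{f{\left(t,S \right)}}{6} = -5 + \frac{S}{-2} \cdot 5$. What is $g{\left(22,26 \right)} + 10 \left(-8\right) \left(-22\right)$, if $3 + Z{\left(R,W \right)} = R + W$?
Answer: $-2200$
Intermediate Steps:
$Z{\left(R,W \right)} = -3 + R + W$ ($Z{\left(R,W \right)} = -3 + \left(R + W\right) = -3 + R + W$)
$f{\left(t,S \right)} = -30 - 15 S$ ($f{\left(t,S \right)} = 6 \left(-5 + \frac{S}{-2} \cdot 5\right) = 6 \left(-5 + S \left(- \frac{1}{2}\right) 5\right) = 6 \left(-5 + - \frac{S}{2} \cdot 5\right) = 6 \left(-5 - \frac{5 S}{2}\right) = -30 - 15 S$)
$g{\left(q,N \right)} = -330 - 165 q$ ($g{\left(q,N \right)} = 11 \left(-30 - 15 q\right) = -330 - 165 q$)
$g{\left(22,26 \right)} + 10 \left(-8\right) \left(-22\right) = \left(-330 - 3630\right) + 10 \left(-8\right) \left(-22\right) = \left(-330 - 3630\right) - -1760 = -3960 + 1760 = -2200$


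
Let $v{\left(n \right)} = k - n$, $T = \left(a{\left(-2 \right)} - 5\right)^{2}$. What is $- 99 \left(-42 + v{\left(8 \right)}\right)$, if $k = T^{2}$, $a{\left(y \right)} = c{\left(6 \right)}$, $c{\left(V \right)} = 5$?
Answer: $4950$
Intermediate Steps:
$a{\left(y \right)} = 5$
$T = 0$ ($T = \left(5 - 5\right)^{2} = 0^{2} = 0$)
$k = 0$ ($k = 0^{2} = 0$)
$v{\left(n \right)} = - n$ ($v{\left(n \right)} = 0 - n = - n$)
$- 99 \left(-42 + v{\left(8 \right)}\right) = - 99 \left(-42 - 8\right) = \left(-99\right) \left(-50\right) = 4950$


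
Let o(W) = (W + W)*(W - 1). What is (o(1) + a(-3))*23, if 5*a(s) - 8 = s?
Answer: 23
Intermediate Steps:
o(W) = 2*W*(-1 + W) (o(W) = (2*W)*(-1 + W) = 2*W*(-1 + W))
a(s) = 8/5 + s/5
(o(1) + a(-3))*23 = (2*1*(-1 + 1) + (8/5 + (⅕)*(-3)))*23 = (2*1*0 + (8/5 - ⅗))*23 = (0 + 1)*23 = 1*23 = 23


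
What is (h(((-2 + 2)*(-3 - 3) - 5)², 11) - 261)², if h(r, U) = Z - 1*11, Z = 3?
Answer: 72361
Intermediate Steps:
h(r, U) = -8 (h(r, U) = 3 - 1*11 = 3 - 11 = -8)
(h(((-2 + 2)*(-3 - 3) - 5)², 11) - 261)² = (-8 - 261)² = (-269)² = 72361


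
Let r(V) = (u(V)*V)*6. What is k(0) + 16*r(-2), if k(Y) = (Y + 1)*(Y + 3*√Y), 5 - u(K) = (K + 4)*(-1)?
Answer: -1344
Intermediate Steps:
u(K) = 9 + K (u(K) = 5 - (K + 4)*(-1) = 5 - (4 + K)*(-1) = 5 - (-4 - K) = 5 + (4 + K) = 9 + K)
r(V) = 6*V*(9 + V) (r(V) = ((9 + V)*V)*6 = (V*(9 + V))*6 = 6*V*(9 + V))
k(Y) = (1 + Y)*(Y + 3*√Y)
k(0) + 16*r(-2) = (0 + 0² + 3*√0 + 3*0^(3/2)) + 16*(6*(-2)*(9 - 2)) = (0 + 0 + 3*0 + 3*0) + 16*(6*(-2)*7) = (0 + 0 + 0 + 0) + 16*(-84) = 0 - 1344 = -1344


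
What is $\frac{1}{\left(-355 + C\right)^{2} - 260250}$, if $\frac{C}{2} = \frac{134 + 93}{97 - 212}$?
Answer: $- \frac{13225}{1737850409} \approx -7.61 \cdot 10^{-6}$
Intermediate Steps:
$C = - \frac{454}{115}$ ($C = 2 \frac{134 + 93}{97 - 212} = 2 \frac{227}{-115} = 2 \cdot 227 \left(- \frac{1}{115}\right) = 2 \left(- \frac{227}{115}\right) = - \frac{454}{115} \approx -3.9478$)
$\frac{1}{\left(-355 + C\right)^{2} - 260250} = \frac{1}{\left(-355 - \frac{454}{115}\right)^{2} - 260250} = \frac{1}{\left(- \frac{41279}{115}\right)^{2} - 260250} = \frac{1}{\frac{1703955841}{13225} - 260250} = \frac{1}{- \frac{1737850409}{13225}} = - \frac{13225}{1737850409}$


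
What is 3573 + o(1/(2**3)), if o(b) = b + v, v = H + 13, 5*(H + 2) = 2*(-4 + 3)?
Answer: 143349/40 ≈ 3583.7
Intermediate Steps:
H = -12/5 (H = -2 + (2*(-4 + 3))/5 = -2 + (2*(-1))/5 = -2 + (1/5)*(-2) = -2 - 2/5 = -12/5 ≈ -2.4000)
v = 53/5 (v = -12/5 + 13 = 53/5 ≈ 10.600)
o(b) = 53/5 + b (o(b) = b + 53/5 = 53/5 + b)
3573 + o(1/(2**3)) = 3573 + (53/5 + 1/(2**3)) = 3573 + (53/5 + 1/8) = 3573 + 429/40 = 143349/40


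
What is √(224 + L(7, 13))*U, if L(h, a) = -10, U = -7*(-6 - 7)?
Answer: 91*√214 ≈ 1331.2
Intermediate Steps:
U = 91 (U = -7*(-13) = 91)
√(224 + L(7, 13))*U = √(224 - 10)*91 = √214*91 = 91*√214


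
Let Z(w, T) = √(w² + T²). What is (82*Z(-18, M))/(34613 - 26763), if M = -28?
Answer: 82*√277/3925 ≈ 0.34771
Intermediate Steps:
Z(w, T) = √(T² + w²)
(82*Z(-18, M))/(34613 - 26763) = (82*√((-28)² + (-18)²))/(34613 - 26763) = (82*√(784 + 324))/7850 = (82*√1108)*(1/7850) = (82*(2*√277))*(1/7850) = (164*√277)*(1/7850) = 82*√277/3925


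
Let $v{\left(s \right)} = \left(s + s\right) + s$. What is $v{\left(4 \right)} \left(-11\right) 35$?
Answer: $-4620$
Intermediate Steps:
$v{\left(s \right)} = 3 s$ ($v{\left(s \right)} = 2 s + s = 3 s$)
$v{\left(4 \right)} \left(-11\right) 35 = 3 \cdot 4 \left(-11\right) 35 = 12 \left(-11\right) 35 = \left(-132\right) 35 = -4620$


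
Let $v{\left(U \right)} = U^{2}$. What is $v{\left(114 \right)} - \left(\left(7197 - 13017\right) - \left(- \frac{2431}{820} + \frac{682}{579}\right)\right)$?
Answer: $\frac{8932612171}{474780} \approx 18814.0$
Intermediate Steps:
$v{\left(114 \right)} - \left(\left(7197 - 13017\right) - \left(- \frac{2431}{820} + \frac{682}{579}\right)\right) = 114^{2} - \left(\left(7197 - 13017\right) - \left(- \frac{2431}{820} + \frac{682}{579}\right)\right) = 12996 - \left(\left(7197 - 13017\right) - - \frac{848309}{474780}\right) = 12996 - \left(\left(7197 - 13017\right) + \left(\frac{2431}{820} - \frac{682}{579}\right)\right) = 12996 - \left(-5820 + \frac{848309}{474780}\right) = 12996 - - \frac{2762371291}{474780} = 12996 + \frac{2762371291}{474780} = \frac{8932612171}{474780}$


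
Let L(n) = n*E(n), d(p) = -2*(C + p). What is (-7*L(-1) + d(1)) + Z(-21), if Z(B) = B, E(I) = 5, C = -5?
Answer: 22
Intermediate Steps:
d(p) = 10 - 2*p (d(p) = -2*(-5 + p) = 10 - 2*p)
L(n) = 5*n (L(n) = n*5 = 5*n)
(-7*L(-1) + d(1)) + Z(-21) = (-35*(-1) + (10 - 2*1)) - 21 = (-7*(-5) + (10 - 2)) - 21 = (35 + 8) - 21 = 43 - 21 = 22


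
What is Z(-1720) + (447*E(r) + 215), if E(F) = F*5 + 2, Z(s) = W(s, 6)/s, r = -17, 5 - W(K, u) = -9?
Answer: -31721967/860 ≈ -36886.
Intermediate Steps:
W(K, u) = 14 (W(K, u) = 5 - 1*(-9) = 5 + 9 = 14)
Z(s) = 14/s
E(F) = 2 + 5*F (E(F) = 5*F + 2 = 2 + 5*F)
Z(-1720) + (447*E(r) + 215) = 14/(-1720) + (447*(2 + 5*(-17)) + 215) = 14*(-1/1720) + (447*(2 - 85) + 215) = -7/860 + (447*(-83) + 215) = -7/860 + (-37101 + 215) = -7/860 - 36886 = -31721967/860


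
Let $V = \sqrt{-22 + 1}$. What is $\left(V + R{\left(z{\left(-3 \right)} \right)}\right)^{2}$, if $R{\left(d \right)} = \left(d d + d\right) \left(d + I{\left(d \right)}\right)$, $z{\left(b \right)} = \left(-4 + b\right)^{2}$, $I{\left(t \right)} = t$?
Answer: $\left(240100 + i \sqrt{21}\right)^{2} \approx 5.7648 \cdot 10^{10} + 2.2 \cdot 10^{6} i$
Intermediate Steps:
$V = i \sqrt{21}$ ($V = \sqrt{-21} = i \sqrt{21} \approx 4.5826 i$)
$R{\left(d \right)} = 2 d \left(d + d^{2}\right)$ ($R{\left(d \right)} = \left(d d + d\right) \left(d + d\right) = \left(d^{2} + d\right) 2 d = \left(d + d^{2}\right) 2 d = 2 d \left(d + d^{2}\right)$)
$\left(V + R{\left(z{\left(-3 \right)} \right)}\right)^{2} = \left(i \sqrt{21} + 2 \left(\left(-4 - 3\right)^{2}\right)^{2} \left(1 + \left(-4 - 3\right)^{2}\right)\right)^{2} = \left(i \sqrt{21} + 2 \left(\left(-7\right)^{2}\right)^{2} \left(1 + \left(-7\right)^{2}\right)\right)^{2} = \left(i \sqrt{21} + 2 \cdot 49^{2} \left(1 + 49\right)\right)^{2} = \left(i \sqrt{21} + 2 \cdot 2401 \cdot 50\right)^{2} = \left(i \sqrt{21} + 240100\right)^{2} = \left(240100 + i \sqrt{21}\right)^{2}$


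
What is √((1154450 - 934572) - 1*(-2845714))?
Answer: 2*√766398 ≈ 1750.9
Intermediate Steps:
√((1154450 - 934572) - 1*(-2845714)) = √(219878 + 2845714) = √3065592 = 2*√766398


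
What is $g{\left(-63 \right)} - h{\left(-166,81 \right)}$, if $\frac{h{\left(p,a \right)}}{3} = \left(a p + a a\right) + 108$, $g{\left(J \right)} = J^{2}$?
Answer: $24300$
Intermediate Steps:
$h{\left(p,a \right)} = 324 + 3 a^{2} + 3 a p$ ($h{\left(p,a \right)} = 3 \left(\left(a p + a a\right) + 108\right) = 3 \left(\left(a p + a^{2}\right) + 108\right) = 3 \left(\left(a^{2} + a p\right) + 108\right) = 3 \left(108 + a^{2} + a p\right) = 324 + 3 a^{2} + 3 a p$)
$g{\left(-63 \right)} - h{\left(-166,81 \right)} = \left(-63\right)^{2} - \left(324 + 3 \cdot 81^{2} + 3 \cdot 81 \left(-166\right)\right) = 3969 - \left(324 + 3 \cdot 6561 - 40338\right) = 3969 - \left(324 + 19683 - 40338\right) = 3969 - -20331 = 3969 + 20331 = 24300$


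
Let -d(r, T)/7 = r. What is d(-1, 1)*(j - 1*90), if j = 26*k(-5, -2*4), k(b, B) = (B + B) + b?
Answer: -4452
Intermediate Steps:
d(r, T) = -7*r
k(b, B) = b + 2*B (k(b, B) = 2*B + b = b + 2*B)
j = -546 (j = 26*(-5 + 2*(-2*4)) = 26*(-5 + 2*(-8)) = 26*(-5 - 16) = 26*(-21) = -546)
d(-1, 1)*(j - 1*90) = (-7*(-1))*(-546 - 1*90) = 7*(-546 - 90) = 7*(-636) = -4452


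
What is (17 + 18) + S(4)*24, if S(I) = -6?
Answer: -109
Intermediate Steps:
(17 + 18) + S(4)*24 = (17 + 18) - 6*24 = 35 - 144 = -109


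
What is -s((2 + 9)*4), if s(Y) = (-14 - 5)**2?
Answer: -361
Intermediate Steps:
s(Y) = 361 (s(Y) = (-19)**2 = 361)
-s((2 + 9)*4) = -1*361 = -361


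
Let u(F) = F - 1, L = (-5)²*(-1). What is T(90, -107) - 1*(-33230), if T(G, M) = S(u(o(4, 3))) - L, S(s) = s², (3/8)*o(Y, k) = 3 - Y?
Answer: 299416/9 ≈ 33268.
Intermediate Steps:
o(Y, k) = 8 - 8*Y/3 (o(Y, k) = 8*(3 - Y)/3 = 8 - 8*Y/3)
L = -25 (L = 25*(-1) = -25)
u(F) = -1 + F
T(G, M) = 346/9 (T(G, M) = (-1 + (8 - 8/3*4))² - 1*(-25) = (-1 + (8 - 32/3))² + 25 = (-1 - 8/3)² + 25 = (-11/3)² + 25 = 121/9 + 25 = 346/9)
T(90, -107) - 1*(-33230) = 346/9 - 1*(-33230) = 346/9 + 33230 = 299416/9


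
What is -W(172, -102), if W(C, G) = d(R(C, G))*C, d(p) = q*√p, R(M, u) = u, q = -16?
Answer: 2752*I*√102 ≈ 27794.0*I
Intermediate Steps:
d(p) = -16*√p
W(C, G) = -16*C*√G (W(C, G) = (-16*√G)*C = -16*C*√G)
-W(172, -102) = -(-16)*172*√(-102) = -(-16)*172*I*√102 = -(-2752)*I*√102 = 2752*I*√102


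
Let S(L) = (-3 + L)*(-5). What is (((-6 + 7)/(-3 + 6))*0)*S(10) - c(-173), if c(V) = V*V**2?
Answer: 5177717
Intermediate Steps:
c(V) = V**3
S(L) = 15 - 5*L
(((-6 + 7)/(-3 + 6))*0)*S(10) - c(-173) = (((-6 + 7)/(-3 + 6))*0)*(15 - 5*10) - 1*(-173)**3 = ((1/3)*0)*(15 - 50) - 1*(-5177717) = ((1*(1/3))*0)*(-35) + 5177717 = ((1/3)*0)*(-35) + 5177717 = 0*(-35) + 5177717 = 0 + 5177717 = 5177717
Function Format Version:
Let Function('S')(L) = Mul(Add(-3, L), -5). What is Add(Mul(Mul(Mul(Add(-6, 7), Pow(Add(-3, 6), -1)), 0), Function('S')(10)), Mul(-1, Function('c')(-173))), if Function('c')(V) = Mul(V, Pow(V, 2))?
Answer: 5177717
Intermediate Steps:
Function('c')(V) = Pow(V, 3)
Function('S')(L) = Add(15, Mul(-5, L))
Add(Mul(Mul(Mul(Add(-6, 7), Pow(Add(-3, 6), -1)), 0), Function('S')(10)), Mul(-1, Function('c')(-173))) = Add(Mul(Mul(Mul(Add(-6, 7), Pow(Add(-3, 6), -1)), 0), Add(15, Mul(-5, 10))), Mul(-1, Pow(-173, 3))) = Add(Mul(Mul(Mul(1, Pow(3, -1)), 0), Add(15, -50)), Mul(-1, -5177717)) = Add(Mul(Mul(Mul(1, Rational(1, 3)), 0), -35), 5177717) = Add(Mul(Mul(Rational(1, 3), 0), -35), 5177717) = Add(Mul(0, -35), 5177717) = Add(0, 5177717) = 5177717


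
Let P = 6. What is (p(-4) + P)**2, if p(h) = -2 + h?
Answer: 0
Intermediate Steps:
(p(-4) + P)**2 = ((-2 - 4) + 6)**2 = (-6 + 6)**2 = 0**2 = 0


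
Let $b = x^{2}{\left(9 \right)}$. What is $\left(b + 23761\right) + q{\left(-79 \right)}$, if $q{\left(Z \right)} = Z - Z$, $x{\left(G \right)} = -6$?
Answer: $23797$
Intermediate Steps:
$q{\left(Z \right)} = 0$
$b = 36$ ($b = \left(-6\right)^{2} = 36$)
$\left(b + 23761\right) + q{\left(-79 \right)} = \left(36 + 23761\right) + 0 = 23797 + 0 = 23797$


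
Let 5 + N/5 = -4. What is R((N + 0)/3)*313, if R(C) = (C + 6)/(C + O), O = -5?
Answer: 2817/20 ≈ 140.85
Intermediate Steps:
N = -45 (N = -25 + 5*(-4) = -25 - 20 = -45)
R(C) = (6 + C)/(-5 + C) (R(C) = (C + 6)/(C - 5) = (6 + C)/(-5 + C))
R((N + 0)/3)*313 = ((6 + (-45 + 0)/3)/(-5 + (-45 + 0)/3))*313 = ((6 + (⅓)*(-45))/(-5 + (⅓)*(-45)))*313 = ((6 - 15)/(-5 - 15))*313 = (-9/(-20))*313 = -1/20*(-9)*313 = (9/20)*313 = 2817/20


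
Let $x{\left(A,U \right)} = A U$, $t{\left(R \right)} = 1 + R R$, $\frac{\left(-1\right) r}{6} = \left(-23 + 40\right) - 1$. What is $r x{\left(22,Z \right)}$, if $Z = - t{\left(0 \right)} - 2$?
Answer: $6336$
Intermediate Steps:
$r = -96$ ($r = - 6 \left(\left(-23 + 40\right) - 1\right) = - 6 \left(17 - 1\right) = \left(-6\right) 16 = -96$)
$t{\left(R \right)} = 1 + R^{2}$
$Z = -3$ ($Z = - (1 + 0^{2}) - 2 = - (1 + 0) - 2 = \left(-1\right) 1 - 2 = -1 - 2 = -3$)
$r x{\left(22,Z \right)} = - 96 \cdot 22 \left(-3\right) = \left(-96\right) \left(-66\right) = 6336$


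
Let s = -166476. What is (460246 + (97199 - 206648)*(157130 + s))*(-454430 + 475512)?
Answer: 21574698989200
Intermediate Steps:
(460246 + (97199 - 206648)*(157130 + s))*(-454430 + 475512) = (460246 + (97199 - 206648)*(157130 - 166476))*(-454430 + 475512) = (460246 - 109449*(-9346))*21082 = (460246 + 1022910354)*21082 = 1023370600*21082 = 21574698989200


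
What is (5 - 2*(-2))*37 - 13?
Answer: 320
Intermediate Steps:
(5 - 2*(-2))*37 - 13 = (5 + 4)*37 - 13 = 9*37 - 13 = 333 - 13 = 320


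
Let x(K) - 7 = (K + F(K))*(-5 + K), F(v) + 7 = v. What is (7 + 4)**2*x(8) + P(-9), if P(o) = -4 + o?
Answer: 4101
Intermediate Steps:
F(v) = -7 + v
x(K) = 7 + (-7 + 2*K)*(-5 + K) (x(K) = 7 + (K + (-7 + K))*(-5 + K) = 7 + (-7 + 2*K)*(-5 + K))
(7 + 4)**2*x(8) + P(-9) = (7 + 4)**2*(42 - 17*8 + 2*8**2) + (-4 - 9) = 11**2*(42 - 136 + 2*64) - 13 = 121*(42 - 136 + 128) - 13 = 121*34 - 13 = 4114 - 13 = 4101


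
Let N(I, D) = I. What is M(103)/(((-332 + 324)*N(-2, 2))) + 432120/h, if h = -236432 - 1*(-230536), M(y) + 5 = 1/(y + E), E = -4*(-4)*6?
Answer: -86358169/1173304 ≈ -73.603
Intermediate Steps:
E = 96 (E = 16*6 = 96)
M(y) = -5 + 1/(96 + y) (M(y) = -5 + 1/(y + 96) = -5 + 1/(96 + y))
h = -5896 (h = -236432 + 230536 = -5896)
M(103)/(((-332 + 324)*N(-2, 2))) + 432120/h = ((-479 - 5*103)/(96 + 103))/(((-332 + 324)*(-2))) + 432120/(-5896) = ((-479 - 515)/199)/((-8*(-2))) + 432120*(-1/5896) = ((1/199)*(-994))/16 - 54015/737 = -994/199*1/16 - 54015/737 = -497/1592 - 54015/737 = -86358169/1173304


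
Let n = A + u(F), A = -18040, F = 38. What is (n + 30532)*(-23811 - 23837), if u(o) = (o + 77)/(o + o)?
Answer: -11310527384/19 ≈ -5.9529e+8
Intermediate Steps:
u(o) = (77 + o)/(2*o) (u(o) = (77 + o)/((2*o)) = (77 + o)*(1/(2*o)) = (77 + o)/(2*o))
n = -1370925/76 (n = -18040 + (½)*(77 + 38)/38 = -18040 + (½)*(1/38)*115 = -18040 + 115/76 = -1370925/76 ≈ -18039.)
(n + 30532)*(-23811 - 23837) = (-1370925/76 + 30532)*(-23811 - 23837) = (949507/76)*(-47648) = -11310527384/19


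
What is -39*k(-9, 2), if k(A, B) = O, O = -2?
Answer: 78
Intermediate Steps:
k(A, B) = -2
-39*k(-9, 2) = -39*(-2) = 78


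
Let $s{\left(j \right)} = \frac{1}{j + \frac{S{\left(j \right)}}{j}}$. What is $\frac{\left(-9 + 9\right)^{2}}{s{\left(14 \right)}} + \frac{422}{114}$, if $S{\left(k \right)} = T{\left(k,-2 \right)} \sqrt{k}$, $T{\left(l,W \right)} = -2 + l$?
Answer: $\frac{211}{57} \approx 3.7018$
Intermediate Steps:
$S{\left(k \right)} = \sqrt{k} \left(-2 + k\right)$ ($S{\left(k \right)} = \left(-2 + k\right) \sqrt{k} = \sqrt{k} \left(-2 + k\right)$)
$s{\left(j \right)} = \frac{1}{j + \frac{-2 + j}{\sqrt{j}}}$ ($s{\left(j \right)} = \frac{1}{j + \frac{\sqrt{j} \left(-2 + j\right)}{j}} = \frac{1}{j + \frac{-2 + j}{\sqrt{j}}}$)
$\frac{\left(-9 + 9\right)^{2}}{s{\left(14 \right)}} + \frac{422}{114} = \frac{\left(-9 + 9\right)^{2}}{14 \frac{1}{14^{2} + \sqrt{14} \left(-2 + 14\right)}} + \frac{422}{114} = \frac{0^{2}}{14 \frac{1}{196 + \sqrt{14} \cdot 12}} + 422 \cdot \frac{1}{114} = \frac{0}{14 \frac{1}{196 + 12 \sqrt{14}}} + \frac{211}{57} = 0 \left(14 + \frac{6 \sqrt{14}}{7}\right) + \frac{211}{57} = 0 + \frac{211}{57} = \frac{211}{57}$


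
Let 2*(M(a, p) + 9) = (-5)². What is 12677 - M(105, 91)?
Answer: 25347/2 ≈ 12674.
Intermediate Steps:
M(a, p) = 7/2 (M(a, p) = -9 + (½)*(-5)² = -9 + (½)*25 = -9 + 25/2 = 7/2)
12677 - M(105, 91) = 12677 - 1*7/2 = 12677 - 7/2 = 25347/2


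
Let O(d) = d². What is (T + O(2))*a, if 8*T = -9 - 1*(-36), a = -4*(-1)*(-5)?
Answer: -295/2 ≈ -147.50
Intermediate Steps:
a = -20 (a = 4*(-5) = -20)
T = 27/8 (T = (-9 - 1*(-36))/8 = (-9 + 36)/8 = (⅛)*27 = 27/8 ≈ 3.3750)
(T + O(2))*a = (27/8 + 2²)*(-20) = (27/8 + 4)*(-20) = (59/8)*(-20) = -295/2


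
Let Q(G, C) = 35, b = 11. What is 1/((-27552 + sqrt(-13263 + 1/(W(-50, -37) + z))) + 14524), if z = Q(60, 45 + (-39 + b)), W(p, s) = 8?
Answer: -140051/1824727005 - I*sqrt(6130811)/3649454010 ≈ -7.6752e-5 - 6.7847e-7*I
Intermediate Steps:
z = 35
1/((-27552 + sqrt(-13263 + 1/(W(-50, -37) + z))) + 14524) = 1/((-27552 + sqrt(-13263 + 1/(8 + 35))) + 14524) = 1/((-27552 + sqrt(-13263 + 1/43)) + 14524) = 1/((-27552 + sqrt(-570308/43)) + 14524) = 1/((-27552 + 2*I*sqrt(6130811)/43) + 14524) = 1/(-13028 + 2*I*sqrt(6130811)/43)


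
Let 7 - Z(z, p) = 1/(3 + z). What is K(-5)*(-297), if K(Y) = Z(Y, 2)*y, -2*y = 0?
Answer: 0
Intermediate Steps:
y = 0 (y = -½*0 = 0)
Z(z, p) = 7 - 1/(3 + z)
K(Y) = 0 (K(Y) = ((20 + 7*Y)/(3 + Y))*0 = 0)
K(-5)*(-297) = 0*(-297) = 0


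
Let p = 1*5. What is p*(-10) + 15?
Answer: -35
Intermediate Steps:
p = 5
p*(-10) + 15 = 5*(-10) + 15 = -50 + 15 = -35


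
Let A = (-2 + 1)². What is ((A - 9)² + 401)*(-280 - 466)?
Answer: -346890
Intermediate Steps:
A = 1 (A = (-1)² = 1)
((A - 9)² + 401)*(-280 - 466) = ((1 - 9)² + 401)*(-280 - 466) = ((-8)² + 401)*(-746) = (64 + 401)*(-746) = 465*(-746) = -346890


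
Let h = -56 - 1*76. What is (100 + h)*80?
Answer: -2560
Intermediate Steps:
h = -132 (h = -56 - 76 = -132)
(100 + h)*80 = (100 - 132)*80 = -32*80 = -2560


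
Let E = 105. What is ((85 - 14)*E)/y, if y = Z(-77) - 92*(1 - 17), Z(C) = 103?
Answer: 71/15 ≈ 4.7333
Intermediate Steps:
y = 1575 (y = 103 - 92*(1 - 17) = 103 - 92*(-16) = 103 + 1472 = 1575)
((85 - 14)*E)/y = ((85 - 14)*105)/1575 = (71*105)*(1/1575) = 7455*(1/1575) = 71/15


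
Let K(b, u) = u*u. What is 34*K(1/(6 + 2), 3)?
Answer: 306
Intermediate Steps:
K(b, u) = u²
34*K(1/(6 + 2), 3) = 34*3² = 34*9 = 306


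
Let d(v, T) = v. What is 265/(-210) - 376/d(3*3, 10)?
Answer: -5423/126 ≈ -43.040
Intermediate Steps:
265/(-210) - 376/d(3*3, 10) = 265/(-210) - 376/(3*3) = 265*(-1/210) - 376/9 = -53/42 - 376*⅑ = -53/42 - 376/9 = -5423/126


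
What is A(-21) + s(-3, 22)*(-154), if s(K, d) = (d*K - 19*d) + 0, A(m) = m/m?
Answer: 74537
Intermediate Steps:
A(m) = 1
s(K, d) = -19*d + K*d (s(K, d) = (K*d - 19*d) + 0 = (-19*d + K*d) + 0 = -19*d + K*d)
A(-21) + s(-3, 22)*(-154) = 1 + (22*(-19 - 3))*(-154) = 1 + (22*(-22))*(-154) = 1 - 484*(-154) = 1 + 74536 = 74537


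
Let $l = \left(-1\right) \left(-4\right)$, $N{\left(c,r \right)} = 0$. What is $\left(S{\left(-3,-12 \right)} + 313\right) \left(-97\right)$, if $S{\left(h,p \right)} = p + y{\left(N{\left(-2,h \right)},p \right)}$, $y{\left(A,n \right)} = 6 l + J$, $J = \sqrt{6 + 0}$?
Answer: $-31525 - 97 \sqrt{6} \approx -31763.0$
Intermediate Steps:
$J = \sqrt{6} \approx 2.4495$
$l = 4$
$y{\left(A,n \right)} = 24 + \sqrt{6}$ ($y{\left(A,n \right)} = 6 \cdot 4 + \sqrt{6} = 24 + \sqrt{6}$)
$S{\left(h,p \right)} = 24 + p + \sqrt{6}$ ($S{\left(h,p \right)} = p + \left(24 + \sqrt{6}\right) = 24 + p + \sqrt{6}$)
$\left(S{\left(-3,-12 \right)} + 313\right) \left(-97\right) = \left(\left(24 - 12 + \sqrt{6}\right) + 313\right) \left(-97\right) = \left(\left(12 + \sqrt{6}\right) + 313\right) \left(-97\right) = \left(325 + \sqrt{6}\right) \left(-97\right) = -31525 - 97 \sqrt{6}$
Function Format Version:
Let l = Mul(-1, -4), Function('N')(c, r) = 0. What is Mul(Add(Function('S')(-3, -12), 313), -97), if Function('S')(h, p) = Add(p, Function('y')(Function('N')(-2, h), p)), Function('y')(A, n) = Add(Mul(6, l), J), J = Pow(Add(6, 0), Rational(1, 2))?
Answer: Add(-31525, Mul(-97, Pow(6, Rational(1, 2)))) ≈ -31763.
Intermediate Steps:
J = Pow(6, Rational(1, 2)) ≈ 2.4495
l = 4
Function('y')(A, n) = Add(24, Pow(6, Rational(1, 2))) (Function('y')(A, n) = Add(Mul(6, 4), Pow(6, Rational(1, 2))) = Add(24, Pow(6, Rational(1, 2))))
Function('S')(h, p) = Add(24, p, Pow(6, Rational(1, 2))) (Function('S')(h, p) = Add(p, Add(24, Pow(6, Rational(1, 2)))) = Add(24, p, Pow(6, Rational(1, 2))))
Mul(Add(Function('S')(-3, -12), 313), -97) = Mul(Add(Add(24, -12, Pow(6, Rational(1, 2))), 313), -97) = Mul(Add(Add(12, Pow(6, Rational(1, 2))), 313), -97) = Mul(Add(325, Pow(6, Rational(1, 2))), -97) = Add(-31525, Mul(-97, Pow(6, Rational(1, 2))))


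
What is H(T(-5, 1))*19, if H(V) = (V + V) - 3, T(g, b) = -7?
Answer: -323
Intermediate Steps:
H(V) = -3 + 2*V (H(V) = 2*V - 3 = -3 + 2*V)
H(T(-5, 1))*19 = (-3 + 2*(-7))*19 = (-3 - 14)*19 = -17*19 = -323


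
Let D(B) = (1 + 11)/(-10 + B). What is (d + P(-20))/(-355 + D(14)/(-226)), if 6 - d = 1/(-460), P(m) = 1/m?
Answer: -154697/9226795 ≈ -0.016766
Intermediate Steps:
D(B) = 12/(-10 + B)
d = 2761/460 (d = 6 - 1/(-460) = 6 - 1*(-1/460) = 6 + 1/460 = 2761/460 ≈ 6.0022)
(d + P(-20))/(-355 + D(14)/(-226)) = (2761/460 + 1/(-20))/(-355 + (12/(-10 + 14))/(-226)) = (2761/460 - 1/20)/(-355 + (12/4)*(-1/226)) = 1369/(230*(-355 + (12*(¼))*(-1/226))) = 1369/(230*(-355 + 3*(-1/226))) = 1369/(230*(-355 - 3/226)) = 1369/(230*(-80233/226)) = (1369/230)*(-226/80233) = -154697/9226795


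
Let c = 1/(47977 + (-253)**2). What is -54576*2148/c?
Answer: -13128034566528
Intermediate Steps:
c = 1/111986 (c = 1/(47977 + 64009) = 1/111986 ≈ 8.9297e-6)
-54576*2148/c = -54576/((1/111986)/2148) = -54576/((1/111986)*(1/2148)) = -54576/1/240545928 = -54576*240545928 = -13128034566528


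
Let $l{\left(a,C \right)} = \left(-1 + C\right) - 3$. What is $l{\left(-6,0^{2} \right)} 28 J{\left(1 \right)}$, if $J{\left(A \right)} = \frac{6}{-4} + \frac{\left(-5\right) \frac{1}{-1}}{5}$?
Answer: $56$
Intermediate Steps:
$J{\left(A \right)} = - \frac{1}{2}$ ($J{\left(A \right)} = 6 \left(- \frac{1}{4}\right) + \left(-5\right) \left(-1\right) \frac{1}{5} = - \frac{3}{2} + 5 \cdot \frac{1}{5} = - \frac{3}{2} + 1 = - \frac{1}{2}$)
$l{\left(a,C \right)} = -4 + C$
$l{\left(-6,0^{2} \right)} 28 J{\left(1 \right)} = \left(-4 + 0^{2}\right) 28 \left(- \frac{1}{2}\right) = \left(-4 + 0\right) 28 \left(- \frac{1}{2}\right) = \left(-4\right) 28 \left(- \frac{1}{2}\right) = \left(-112\right) \left(- \frac{1}{2}\right) = 56$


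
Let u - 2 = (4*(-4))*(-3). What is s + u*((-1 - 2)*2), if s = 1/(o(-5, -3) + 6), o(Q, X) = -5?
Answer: -299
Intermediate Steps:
u = 50 (u = 2 + (4*(-4))*(-3) = 2 - 16*(-3) = 2 + 48 = 50)
s = 1 (s = 1/(-5 + 6) = 1/1 = 1)
s + u*((-1 - 2)*2) = 1 + 50*((-1 - 2)*2) = 1 + 50*(-3*2) = 1 + 50*(-6) = 1 - 300 = -299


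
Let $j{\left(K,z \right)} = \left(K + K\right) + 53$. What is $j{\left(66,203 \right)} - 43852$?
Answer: $-43667$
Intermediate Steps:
$j{\left(K,z \right)} = 53 + 2 K$ ($j{\left(K,z \right)} = 2 K + 53 = 53 + 2 K$)
$j{\left(66,203 \right)} - 43852 = \left(53 + 2 \cdot 66\right) - 43852 = \left(53 + 132\right) - 43852 = 185 - 43852 = -43667$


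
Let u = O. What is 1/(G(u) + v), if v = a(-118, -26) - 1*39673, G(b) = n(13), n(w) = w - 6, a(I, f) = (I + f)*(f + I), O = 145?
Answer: -1/18930 ≈ -5.2826e-5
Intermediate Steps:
u = 145
a(I, f) = (I + f)² (a(I, f) = (I + f)*(I + f) = (I + f)²)
n(w) = -6 + w
G(b) = 7 (G(b) = -6 + 13 = 7)
v = -18937 (v = (-118 - 26)² - 1*39673 = (-144)² - 39673 = 20736 - 39673 = -18937)
1/(G(u) + v) = 1/(7 - 18937) = 1/(-18930) = -1/18930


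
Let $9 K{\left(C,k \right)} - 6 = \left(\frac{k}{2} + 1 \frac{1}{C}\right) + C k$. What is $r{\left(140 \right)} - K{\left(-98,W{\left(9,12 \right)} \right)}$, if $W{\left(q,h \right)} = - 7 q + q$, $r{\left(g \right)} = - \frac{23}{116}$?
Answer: $- \frac{29970449}{51156} \approx -585.86$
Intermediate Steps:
$r{\left(g \right)} = - \frac{23}{116}$ ($r{\left(g \right)} = \left(-23\right) \frac{1}{116} = - \frac{23}{116}$)
$W{\left(q,h \right)} = - 6 q$
$K{\left(C,k \right)} = \frac{2}{3} + \frac{1}{9 C} + \frac{k}{18} + \frac{C k}{9}$ ($K{\left(C,k \right)} = \frac{2}{3} + \frac{\left(\frac{k}{2} + 1 \frac{1}{C}\right) + C k}{9} = \frac{2}{3} + \frac{\left(k \frac{1}{2} + \frac{1}{C}\right) + C k}{9} = \frac{2}{3} + \frac{\left(\frac{k}{2} + \frac{1}{C}\right) + C k}{9} = \frac{2}{3} + \frac{\left(\frac{1}{C} + \frac{k}{2}\right) + C k}{9} = \frac{2}{3} + \frac{\frac{1}{C} + \frac{k}{2} + C k}{9} = \frac{2}{3} + \left(\frac{1}{9 C} + \frac{k}{18} + \frac{C k}{9}\right) = \frac{2}{3} + \frac{1}{9 C} + \frac{k}{18} + \frac{C k}{9}$)
$r{\left(140 \right)} - K{\left(-98,W{\left(9,12 \right)} \right)} = - \frac{23}{116} - \frac{2 - 98 \left(12 - 54 + 2 \left(-98\right) \left(\left(-6\right) 9\right)\right)}{18 \left(-98\right)} = - \frac{23}{116} - \frac{1}{18} \left(- \frac{1}{98}\right) \left(2 - 98 \left(12 - 54 + 2 \left(-98\right) \left(-54\right)\right)\right) = - \frac{23}{116} - \frac{1}{18} \left(- \frac{1}{98}\right) \left(2 - 98 \left(12 - 54 + 10584\right)\right) = - \frac{23}{116} - \frac{1}{18} \left(- \frac{1}{98}\right) \left(2 - 1033116\right) = - \frac{23}{116} - \frac{1}{18} \left(- \frac{1}{98}\right) \left(-1033114\right) = - \frac{23}{116} - \frac{516557}{882} = - \frac{29970449}{51156}$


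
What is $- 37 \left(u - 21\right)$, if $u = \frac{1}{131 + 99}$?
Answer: $\frac{178673}{230} \approx 776.84$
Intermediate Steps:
$u = \frac{1}{230} \approx 0.0043478$
$- 37 \left(u - 21\right) = - 37 \left(\frac{1}{230} - 21\right) = \left(-37\right) \left(- \frac{4829}{230}\right) = \frac{178673}{230}$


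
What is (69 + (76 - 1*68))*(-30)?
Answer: -2310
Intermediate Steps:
(69 + (76 - 1*68))*(-30) = (69 + (76 - 68))*(-30) = (69 + 8)*(-30) = 77*(-30) = -2310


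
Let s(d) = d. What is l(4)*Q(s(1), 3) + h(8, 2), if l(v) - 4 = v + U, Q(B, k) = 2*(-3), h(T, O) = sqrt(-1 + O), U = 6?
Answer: -83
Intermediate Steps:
Q(B, k) = -6
l(v) = 10 + v (l(v) = 4 + (v + 6) = 4 + (6 + v) = 10 + v)
l(4)*Q(s(1), 3) + h(8, 2) = (10 + 4)*(-6) + sqrt(-1 + 2) = 14*(-6) + sqrt(1) = -84 + 1 = -83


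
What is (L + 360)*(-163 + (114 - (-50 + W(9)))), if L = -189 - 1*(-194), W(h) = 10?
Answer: -3285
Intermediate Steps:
L = 5 (L = -189 + 194 = 5)
(L + 360)*(-163 + (114 - (-50 + W(9)))) = (5 + 360)*(-163 + (114 - (-50 + 10))) = 365*(-163 + (114 - 1*(-40))) = 365*(-163 + (114 + 40)) = 365*(-163 + 154) = 365*(-9) = -3285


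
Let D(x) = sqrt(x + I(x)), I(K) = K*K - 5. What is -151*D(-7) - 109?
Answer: -109 - 151*sqrt(37) ≈ -1027.5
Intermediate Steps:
I(K) = -5 + K**2 (I(K) = K**2 - 5 = -5 + K**2)
D(x) = sqrt(-5 + x + x**2) (D(x) = sqrt(x + (-5 + x**2)) = sqrt(-5 + x + x**2))
-151*D(-7) - 109 = -151*sqrt(-5 - 7 + (-7)**2) - 109 = -151*sqrt(-5 - 7 + 49) - 109 = -151*sqrt(37) - 109 = -109 - 151*sqrt(37)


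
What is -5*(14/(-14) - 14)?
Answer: 75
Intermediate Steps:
-5*(14/(-14) - 14) = -5*(14*(-1/14) - 14) = -5*(-1 - 14) = -5*(-15) = 75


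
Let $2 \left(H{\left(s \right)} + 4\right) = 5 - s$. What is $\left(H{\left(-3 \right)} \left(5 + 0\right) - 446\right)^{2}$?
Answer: $198916$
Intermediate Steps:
$H{\left(s \right)} = - \frac{3}{2} - \frac{s}{2}$ ($H{\left(s \right)} = -4 + \frac{5 - s}{2} = -4 - \left(- \frac{5}{2} + \frac{s}{2}\right) = - \frac{3}{2} - \frac{s}{2}$)
$\left(H{\left(-3 \right)} \left(5 + 0\right) - 446\right)^{2} = \left(\left(- \frac{3}{2} - - \frac{3}{2}\right) \left(5 + 0\right) - 446\right)^{2} = \left(\left(- \frac{3}{2} + \frac{3}{2}\right) 5 - 446\right)^{2} = \left(0 \cdot 5 - 446\right)^{2} = \left(0 - 446\right)^{2} = \left(-446\right)^{2} = 198916$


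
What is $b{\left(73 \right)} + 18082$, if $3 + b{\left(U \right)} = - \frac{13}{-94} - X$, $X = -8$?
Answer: $\frac{1700191}{94} \approx 18087.0$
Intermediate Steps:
$b{\left(U \right)} = \frac{483}{94}$ ($b{\left(U \right)} = -3 - \left(-8 + \frac{13}{-94}\right) = -3 + \left(\left(-13\right) \left(- \frac{1}{94}\right) + 8\right) = -3 + \left(\frac{13}{94} + 8\right) = -3 + \frac{765}{94} = \frac{483}{94}$)
$b{\left(73 \right)} + 18082 = \frac{483}{94} + 18082 = \frac{1700191}{94}$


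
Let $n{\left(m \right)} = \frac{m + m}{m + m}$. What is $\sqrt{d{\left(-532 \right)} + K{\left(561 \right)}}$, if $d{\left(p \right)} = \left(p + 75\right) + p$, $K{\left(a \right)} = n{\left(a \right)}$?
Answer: $2 i \sqrt{247} \approx 31.432 i$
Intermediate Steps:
$n{\left(m \right)} = 1$ ($n{\left(m \right)} = \frac{2 m}{2 m} = 2 m \frac{1}{2 m} = 1$)
$K{\left(a \right)} = 1$
$d{\left(p \right)} = 75 + 2 p$ ($d{\left(p \right)} = \left(75 + p\right) + p = 75 + 2 p$)
$\sqrt{d{\left(-532 \right)} + K{\left(561 \right)}} = \sqrt{\left(75 + 2 \left(-532\right)\right) + 1} = \sqrt{\left(75 - 1064\right) + 1} = \sqrt{-989 + 1} = \sqrt{-988} = 2 i \sqrt{247}$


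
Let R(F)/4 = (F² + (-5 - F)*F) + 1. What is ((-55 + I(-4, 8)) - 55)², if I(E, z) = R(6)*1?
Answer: 51076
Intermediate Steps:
R(F) = 4 + 4*F² + 4*F*(-5 - F) (R(F) = 4*((F² + (-5 - F)*F) + 1) = 4*((F² + F*(-5 - F)) + 1) = 4*(1 + F² + F*(-5 - F)) = 4 + 4*F² + 4*F*(-5 - F))
I(E, z) = -116 (I(E, z) = (4 - 20*6)*1 = (4 - 120)*1 = -116*1 = -116)
((-55 + I(-4, 8)) - 55)² = ((-55 - 116) - 55)² = (-171 - 55)² = (-226)² = 51076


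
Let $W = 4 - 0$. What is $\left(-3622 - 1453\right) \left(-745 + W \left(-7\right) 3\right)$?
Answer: $4207175$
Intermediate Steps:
$W = 4$ ($W = 4 + 0 = 4$)
$\left(-3622 - 1453\right) \left(-745 + W \left(-7\right) 3\right) = \left(-3622 - 1453\right) \left(-745 + 4 \left(-7\right) 3\right) = - 5075 \left(-745 - 84\right) = \left(-5075\right) \left(-829\right) = 4207175$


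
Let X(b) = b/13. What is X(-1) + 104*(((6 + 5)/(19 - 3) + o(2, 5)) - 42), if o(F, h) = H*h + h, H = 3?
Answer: -57631/26 ≈ -2216.6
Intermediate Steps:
o(F, h) = 4*h (o(F, h) = 3*h + h = 4*h)
X(b) = b/13 (X(b) = b*(1/13) = b/13)
X(-1) + 104*(((6 + 5)/(19 - 3) + o(2, 5)) - 42) = (1/13)*(-1) + 104*(((6 + 5)/(19 - 3) + 4*5) - 42) = -1/13 + 104*((11/16 + 20) - 42) = -1/13 + 104*(331/16 - 42) = -1/13 + 104*(-341/16) = -1/13 - 4433/2 = -57631/26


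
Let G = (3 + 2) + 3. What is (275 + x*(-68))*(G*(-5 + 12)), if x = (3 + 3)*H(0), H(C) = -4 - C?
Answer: 106792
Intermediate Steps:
G = 8 (G = 5 + 3 = 8)
x = -24 (x = (3 + 3)*(-4 - 1*0) = 6*(-4 + 0) = 6*(-4) = -24)
(275 + x*(-68))*(G*(-5 + 12)) = (275 - 24*(-68))*(8*(-5 + 12)) = (275 + 1632)*(8*7) = 1907*56 = 106792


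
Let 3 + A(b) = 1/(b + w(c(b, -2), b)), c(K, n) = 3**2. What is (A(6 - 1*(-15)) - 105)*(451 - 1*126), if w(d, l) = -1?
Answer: -140335/4 ≈ -35084.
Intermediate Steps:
c(K, n) = 9
A(b) = -3 + 1/(-1 + b) (A(b) = -3 + 1/(b - 1) = -3 + 1/(-1 + b))
(A(6 - 1*(-15)) - 105)*(451 - 1*126) = ((4 - 3*(6 - 1*(-15)))/(-1 + (6 - 1*(-15))) - 105)*(451 - 1*126) = ((4 - 3*(6 + 15))/(-1 + (6 + 15)) - 105)*(451 - 126) = ((4 - 3*21)/(-1 + 21) - 105)*325 = ((4 - 63)/20 - 105)*325 = ((1/20)*(-59) - 105)*325 = (-59/20 - 105)*325 = -2159/20*325 = -140335/4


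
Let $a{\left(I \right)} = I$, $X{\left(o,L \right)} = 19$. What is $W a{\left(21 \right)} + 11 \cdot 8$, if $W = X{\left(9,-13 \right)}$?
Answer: $487$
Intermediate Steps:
$W = 19$
$W a{\left(21 \right)} + 11 \cdot 8 = 19 \cdot 21 + 11 \cdot 8 = 399 + 88 = 487$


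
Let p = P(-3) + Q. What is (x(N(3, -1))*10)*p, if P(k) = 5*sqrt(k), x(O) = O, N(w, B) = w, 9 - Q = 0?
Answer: 270 + 150*I*sqrt(3) ≈ 270.0 + 259.81*I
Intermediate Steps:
Q = 9 (Q = 9 - 1*0 = 9 + 0 = 9)
p = 9 + 5*I*sqrt(3) (p = 5*sqrt(-3) + 9 = 5*(I*sqrt(3)) + 9 = 5*I*sqrt(3) + 9 = 9 + 5*I*sqrt(3) ≈ 9.0 + 8.6602*I)
(x(N(3, -1))*10)*p = (3*10)*(9 + 5*I*sqrt(3)) = 30*(9 + 5*I*sqrt(3)) = 270 + 150*I*sqrt(3)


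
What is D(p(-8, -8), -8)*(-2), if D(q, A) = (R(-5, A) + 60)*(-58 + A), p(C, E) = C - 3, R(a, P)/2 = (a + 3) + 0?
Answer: 7392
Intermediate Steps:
R(a, P) = 6 + 2*a (R(a, P) = 2*((a + 3) + 0) = 2*((3 + a) + 0) = 2*(3 + a) = 6 + 2*a)
p(C, E) = -3 + C
D(q, A) = -3248 + 56*A (D(q, A) = ((6 + 2*(-5)) + 60)*(-58 + A) = ((6 - 10) + 60)*(-58 + A) = (-4 + 60)*(-58 + A) = 56*(-58 + A) = -3248 + 56*A)
D(p(-8, -8), -8)*(-2) = (-3248 + 56*(-8))*(-2) = (-3248 - 448)*(-2) = -3696*(-2) = 7392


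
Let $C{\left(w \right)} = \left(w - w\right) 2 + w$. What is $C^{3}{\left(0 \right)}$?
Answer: $0$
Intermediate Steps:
$C{\left(w \right)} = w$ ($C{\left(w \right)} = 0 \cdot 2 + w = 0 + w = w$)
$C^{3}{\left(0 \right)} = 0^{3} = 0$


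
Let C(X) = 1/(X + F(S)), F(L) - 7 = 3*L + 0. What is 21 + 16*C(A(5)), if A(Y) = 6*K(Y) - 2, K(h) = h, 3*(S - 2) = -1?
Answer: 107/5 ≈ 21.400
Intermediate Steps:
S = 5/3 (S = 2 + (⅓)*(-1) = 2 - ⅓ = 5/3 ≈ 1.6667)
F(L) = 7 + 3*L (F(L) = 7 + (3*L + 0) = 7 + 3*L)
A(Y) = -2 + 6*Y (A(Y) = 6*Y - 2 = -2 + 6*Y)
C(X) = 1/(12 + X) (C(X) = 1/(X + (7 + 3*(5/3))) = 1/(X + (7 + 5)) = 1/(X + 12) = 1/(12 + X))
21 + 16*C(A(5)) = 21 + 16/(12 + (-2 + 6*5)) = 21 + 16/(12 + (-2 + 30)) = 21 + 16/(12 + 28) = 21 + 16/40 = 21 + 16*(1/40) = 21 + ⅖ = 107/5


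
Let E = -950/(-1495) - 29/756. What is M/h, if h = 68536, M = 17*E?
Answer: 2294473/15492151584 ≈ 0.00014811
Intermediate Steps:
E = 134969/226044 (E = -950*(-1/1495) - 29*1/756 = 190/299 - 29/756 = 134969/226044 ≈ 0.59709)
M = 2294473/226044 (M = 17*(134969/226044) = 2294473/226044 ≈ 10.151)
M/h = (2294473/226044)/68536 = (2294473/226044)*(1/68536) = 2294473/15492151584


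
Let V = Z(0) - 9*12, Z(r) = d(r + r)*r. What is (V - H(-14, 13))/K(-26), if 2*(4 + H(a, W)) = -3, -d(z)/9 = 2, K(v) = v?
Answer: 205/52 ≈ 3.9423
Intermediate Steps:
d(z) = -18 (d(z) = -9*2 = -18)
H(a, W) = -11/2 (H(a, W) = -4 + (½)*(-3) = -4 - 3/2 = -11/2)
Z(r) = -18*r
V = -108 (V = -18*0 - 9*12 = 0 - 108 = -108)
(V - H(-14, 13))/K(-26) = (-108 - 1*(-11/2))/(-26) = (-108 + 11/2)*(-1/26) = -205/2*(-1/26) = 205/52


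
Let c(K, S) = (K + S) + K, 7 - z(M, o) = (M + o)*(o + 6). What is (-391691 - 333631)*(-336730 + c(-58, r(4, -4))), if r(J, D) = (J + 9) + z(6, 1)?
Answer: 244342848750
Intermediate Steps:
z(M, o) = 7 - (6 + o)*(M + o) (z(M, o) = 7 - (M + o)*(o + 6) = 7 - (M + o)*(6 + o) = 7 - (6 + o)*(M + o))
r(J, D) = -33 + J (r(J, D) = (J + 9) + (7 - 1*1**2 - 6*6 - 6*1 - 1*6*1) = (9 + J) + (7 - 1*1 - 36 - 6 - 6) = (9 + J) + (7 - 1 - 36 - 6 - 6) = (9 + J) - 42 = -33 + J)
c(K, S) = S + 2*K
(-391691 - 333631)*(-336730 + c(-58, r(4, -4))) = (-391691 - 333631)*(-336730 + ((-33 + 4) + 2*(-58))) = -725322*(-336730 + (-29 - 116)) = -725322*(-336730 - 145) = -725322*(-336875) = 244342848750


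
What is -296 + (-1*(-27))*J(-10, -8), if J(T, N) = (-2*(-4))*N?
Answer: -2024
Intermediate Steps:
J(T, N) = 8*N
-296 + (-1*(-27))*J(-10, -8) = -296 + (-1*(-27))*(8*(-8)) = -296 + 27*(-64) = -296 - 1728 = -2024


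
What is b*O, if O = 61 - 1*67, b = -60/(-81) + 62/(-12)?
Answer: 239/9 ≈ 26.556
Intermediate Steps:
b = -239/54 (b = -60*(-1/81) + 62*(-1/12) = 20/27 - 31/6 = -239/54 ≈ -4.4259)
O = -6 (O = 61 - 67 = -6)
b*O = -239/54*(-6) = 239/9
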